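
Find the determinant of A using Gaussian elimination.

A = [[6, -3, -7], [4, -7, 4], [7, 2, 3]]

Forward elimination:
R2 <- R2 - (2/3)*R1:  [    0    -5  26/3 ]
R3 <- R3 - (7/6)*R1:  [    0  11/2  67/6 ]
R3 <- R3 - (-11/10)*R2:  [      0       0  207/10 ]
Upper-triangular form:
[ 6  -3      -7 ]
[ 0  -5    26/3 ]
[ 0   0  207/10 ]
det(A) = (-1)^0 * (6) * (-5) * (207/10) = -621  (0 row swaps -> sign +1)

det(A) = -621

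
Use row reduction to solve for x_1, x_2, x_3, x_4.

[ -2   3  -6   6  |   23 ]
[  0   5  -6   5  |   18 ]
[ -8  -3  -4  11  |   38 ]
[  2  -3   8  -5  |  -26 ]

(2, -3, -3, 3)

Forward elimination on [A|b]:
R3 <- R3 - (4)*R1:  [   0  -15   20  -13  -54 ]
R4 <- R4 - (-1)*R1:  [  0   0   2   1  -3 ]
R3 <- R3 - (-3)*R2:  [ 0  0  2  2  0 ]
R4 <- R4 - (1)*R3:  [  0   0   0  -1  -3 ]
Row echelon form:
[ -2  3  -6   6  |  23 ]
[  0  5  -6   5  |  18 ]
[  0  0   2   2  |   0 ]
[  0  0   0  -1  |  -3 ]
Back-substitution:
x_4 = (-3) / -1 = 3
x_3 = (0 - (2)*(3)) / 2 = -3
x_2 = (18 - (-6)*(-3) - (5)*(3)) / 5 = -3
x_1 = (23 - (3)*(-3) - (-6)*(-3) - (6)*(3)) / -2 = 2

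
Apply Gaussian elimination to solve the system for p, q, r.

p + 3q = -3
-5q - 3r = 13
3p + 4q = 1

(3, -2, -1)

Forward elimination on [A|b]:
R3 <- R3 - (3)*R1:  [  0  -5   0  10 ]
R3 <- R3 - (1)*R2:  [  0   0   3  -3 ]
Row echelon form:
[ 1   3   0  |  -3 ]
[ 0  -5  -3  |  13 ]
[ 0   0   3  |  -3 ]
Back-substitution:
r = (-3) / 3 = -1
q = (13 - (-3)*(-1)) / -5 = -2
p = (-3 - (3)*(-2)) / 1 = 3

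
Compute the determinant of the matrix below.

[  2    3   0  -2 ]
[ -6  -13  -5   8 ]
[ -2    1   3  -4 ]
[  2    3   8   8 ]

det(A) = -96

Forward elimination:
R2 <- R2 - (-3)*R1:  [  0  -4  -5   2 ]
R3 <- R3 - (-1)*R1:  [  0   4   3  -6 ]
R4 <- R4 - (1)*R1:  [  0   0   8  10 ]
R3 <- R3 - (-1)*R2:  [  0   0  -2  -4 ]
R4 <- R4 - (-4)*R3:  [  0   0   0  -6 ]
Upper-triangular form:
[ 2   3   0  -2 ]
[ 0  -4  -5   2 ]
[ 0   0  -2  -4 ]
[ 0   0   0  -6 ]
det(A) = (-1)^0 * (2) * (-4) * (-2) * (-6) = -96  (0 row swaps -> sign +1)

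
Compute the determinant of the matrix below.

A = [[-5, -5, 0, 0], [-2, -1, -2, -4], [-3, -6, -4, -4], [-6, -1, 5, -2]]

Forward elimination:
R2 <- R2 - (2/5)*R1:  [  0   1  -2  -4 ]
R3 <- R3 - (3/5)*R1:  [  0  -3  -4  -4 ]
R4 <- R4 - (6/5)*R1:  [  0   5   5  -2 ]
R3 <- R3 - (-3)*R2:  [   0    0  -10  -16 ]
R4 <- R4 - (5)*R2:  [  0   0  15  18 ]
R4 <- R4 - (-3/2)*R3:  [  0   0   0  -6 ]
Upper-triangular form:
[ -5  -5    0    0 ]
[  0   1   -2   -4 ]
[  0   0  -10  -16 ]
[  0   0    0   -6 ]
det(A) = (-1)^0 * (-5) * (1) * (-10) * (-6) = -300  (0 row swaps -> sign +1)

det(A) = -300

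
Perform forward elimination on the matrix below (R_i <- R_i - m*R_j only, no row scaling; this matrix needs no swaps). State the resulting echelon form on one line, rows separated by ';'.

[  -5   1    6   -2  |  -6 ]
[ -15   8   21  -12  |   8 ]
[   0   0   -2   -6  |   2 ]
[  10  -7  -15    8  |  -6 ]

REF = [-5 1 6 -2 -6; 0 5 3 -6 26; 0 0 -2 -6 2; 0 0 0 -2 8]

Forward elimination:
R2 <- R2 - (3)*R1:  [  0   5   3  -6  26 ]
R4 <- R4 - (-2)*R1:  [   0   -5   -3    4  -18 ]
R4 <- R4 - (-1)*R2:  [  0   0   0  -2   8 ]
Row echelon form:
[ -5  1   6  -2  |  -6 ]
[  0  5   3  -6  |  26 ]
[  0  0  -2  -6  |   2 ]
[  0  0   0  -2  |   8 ]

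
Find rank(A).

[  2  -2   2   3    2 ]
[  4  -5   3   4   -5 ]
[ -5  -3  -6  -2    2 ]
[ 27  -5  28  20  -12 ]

rank(A) = 3

Row reduction:
R2 <- R2 - (2)*R1:  [  0  -1  -1  -2  -9 ]
R3 <- R3 - (-5/2)*R1:  [    0    -8    -1  11/2     7 ]
R4 <- R4 - (27/2)*R1:  [     0     22      1  -41/2    -39 ]
R3 <- R3 - (8)*R2:  [    0     0     7  43/2    79 ]
R4 <- R4 - (-22)*R2:  [      0       0     -21  -129/2    -237 ]
R4 <- R4 - (-3)*R3:  [ 0  0  0  0  0 ]
Row echelon form:
[ 2  -2   2     3   2 ]
[ 0  -1  -1    -2  -9 ]
[ 0   0   7  43/2  79 ]
[ 0   0   0     0   0 ]
Nonzero rows / pivot columns: 3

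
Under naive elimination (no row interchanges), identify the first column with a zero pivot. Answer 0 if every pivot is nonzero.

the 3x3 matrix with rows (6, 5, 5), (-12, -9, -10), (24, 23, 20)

Naive forward elimination:
R2 <- R2 - (-2)*R1:  [ 0  1  0 ]
R3 <- R3 - (4)*R1:  [ 0  3  0 ]
R3 <- R3 - (3)*R2:  [ 0  0  0 ]
Matrix at this point:
[ 6  5  5 ]
[ 0  1  0 ]
[ 0  0  0 ]
Pivot entry (3,3) in the last row is zero and there are no rows below to swap with -> zero pivot in column 3 (A is singular).

first zero-pivot column = 3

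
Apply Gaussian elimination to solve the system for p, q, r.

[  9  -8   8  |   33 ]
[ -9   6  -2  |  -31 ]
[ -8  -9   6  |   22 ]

Forward elimination on [A|b]:
R2 <- R2 - (-1)*R1:  [  0  -2   6   2 ]
R3 <- R3 - (-8/9)*R1:  [      0  -145/9   118/9   154/3 ]
R3 <- R3 - (145/18)*R2:  [      0       0  -317/9   317/9 ]
Row echelon form:
[ 9  -8       8  |     33 ]
[ 0  -2       6  |      2 ]
[ 0   0  -317/9  |  317/9 ]
Back-substitution:
r = (317/9) / (-317/9) = -1
q = (2 - (6)*(-1)) / -2 = -4
p = (33 - (-8)*(-4) - (8)*(-1)) / 9 = 1

(1, -4, -1)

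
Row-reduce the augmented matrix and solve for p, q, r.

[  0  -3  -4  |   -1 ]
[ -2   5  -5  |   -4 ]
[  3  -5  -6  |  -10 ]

(-3, -1, 1)

Forward elimination on [A|b]:
R1 <-> R2   (pivot in column 1 was zero)
[ -2   5  -5   -4 ]
[  0  -3  -4   -1 ]
[  3  -5  -6  -10 ]
R3 <- R3 - (-3/2)*R1:  [     0    5/2  -27/2    -16 ]
R3 <- R3 - (-5/6)*R2:  [      0       0  -101/6  -101/6 ]
Row echelon form:
[ -2   5      -5  |      -4 ]
[  0  -3      -4  |      -1 ]
[  0   0  -101/6  |  -101/6 ]
Back-substitution:
r = (-101/6) / (-101/6) = 1
q = (-1 - (-4)*(1)) / -3 = -1
p = (-4 - (5)*(-1) - (-5)*(1)) / -2 = -3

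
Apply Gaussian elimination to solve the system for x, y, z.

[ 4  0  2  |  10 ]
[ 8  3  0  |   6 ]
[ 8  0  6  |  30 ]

(0, 2, 5)

Forward elimination on [A|b]:
R2 <- R2 - (2)*R1:  [   0    3   -4  -14 ]
R3 <- R3 - (2)*R1:  [  0   0   2  10 ]
Row echelon form:
[ 4  0   2  |   10 ]
[ 0  3  -4  |  -14 ]
[ 0  0   2  |   10 ]
Back-substitution:
z = (10) / 2 = 5
y = (-14 - (-4)*(5)) / 3 = 2
x = (10 - (2)*(5)) / 4 = 0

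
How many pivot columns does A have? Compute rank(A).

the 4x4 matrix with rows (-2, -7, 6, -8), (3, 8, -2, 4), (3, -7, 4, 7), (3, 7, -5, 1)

rank(A) = 4

Row reduction:
R2 <- R2 - (-3/2)*R1:  [    0  -5/2     7    -8 ]
R3 <- R3 - (-3/2)*R1:  [     0  -35/2     13     -5 ]
R4 <- R4 - (-3/2)*R1:  [    0  -7/2     4   -11 ]
R3 <- R3 - (7)*R2:  [   0    0  -36   51 ]
R4 <- R4 - (7/5)*R2:  [     0      0  -29/5    1/5 ]
R4 <- R4 - (29/180)*R3:  [       0        0        0  -481/60 ]
Row echelon form:
[ -2    -7    6       -8 ]
[  0  -5/2    7       -8 ]
[  0     0  -36       51 ]
[  0     0    0  -481/60 ]
Nonzero rows / pivot columns: 4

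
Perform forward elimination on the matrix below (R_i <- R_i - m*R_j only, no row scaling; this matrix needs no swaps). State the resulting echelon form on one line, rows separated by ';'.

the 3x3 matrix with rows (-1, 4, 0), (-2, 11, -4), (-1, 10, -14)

REF = [-1 4 0; 0 3 -4; 0 0 -6]

Forward elimination:
R2 <- R2 - (2)*R1:  [  0   3  -4 ]
R3 <- R3 - (1)*R1:  [   0    6  -14 ]
R3 <- R3 - (2)*R2:  [  0   0  -6 ]
Row echelon form:
[ -1  4   0 ]
[  0  3  -4 ]
[  0  0  -6 ]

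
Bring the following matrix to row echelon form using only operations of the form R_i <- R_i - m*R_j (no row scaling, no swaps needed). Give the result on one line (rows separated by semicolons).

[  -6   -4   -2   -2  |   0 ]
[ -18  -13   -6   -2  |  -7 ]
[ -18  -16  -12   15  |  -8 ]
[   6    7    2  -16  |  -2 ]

Forward elimination:
R2 <- R2 - (3)*R1:  [  0  -1   0   4  -7 ]
R3 <- R3 - (3)*R1:  [  0  -4  -6  21  -8 ]
R4 <- R4 - (-1)*R1:  [   0    3    0  -18   -2 ]
R3 <- R3 - (4)*R2:  [  0   0  -6   5  20 ]
R4 <- R4 - (-3)*R2:  [   0    0    0   -6  -23 ]
Row echelon form:
[ -6  -4  -2  -2  |    0 ]
[  0  -1   0   4  |   -7 ]
[  0   0  -6   5  |   20 ]
[  0   0   0  -6  |  -23 ]

REF = [-6 -4 -2 -2 0; 0 -1 0 4 -7; 0 0 -6 5 20; 0 0 0 -6 -23]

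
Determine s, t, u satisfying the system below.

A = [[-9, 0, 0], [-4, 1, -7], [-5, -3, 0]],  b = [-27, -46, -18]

(3, 1, 5)

Forward elimination on [A|b]:
R2 <- R2 - (4/9)*R1:  [   0    1   -7  -34 ]
R3 <- R3 - (5/9)*R1:  [  0  -3   0  -3 ]
R3 <- R3 - (-3)*R2:  [    0     0   -21  -105 ]
Row echelon form:
[ -9  0    0  |   -27 ]
[  0  1   -7  |   -34 ]
[  0  0  -21  |  -105 ]
Back-substitution:
u = (-105) / -21 = 5
t = (-34 - (-7)*(5)) / 1 = 1
s = (-27) / -9 = 3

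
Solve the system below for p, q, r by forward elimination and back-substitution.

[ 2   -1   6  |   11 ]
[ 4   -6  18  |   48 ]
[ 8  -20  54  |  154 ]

(0, -5, 1)

Forward elimination on [A|b]:
R2 <- R2 - (2)*R1:  [  0  -4   6  26 ]
R3 <- R3 - (4)*R1:  [   0  -16   30  110 ]
R3 <- R3 - (4)*R2:  [ 0  0  6  6 ]
Row echelon form:
[ 2  -1  6  |  11 ]
[ 0  -4  6  |  26 ]
[ 0   0  6  |   6 ]
Back-substitution:
r = (6) / 6 = 1
q = (26 - (6)*(1)) / -4 = -5
p = (11 - (-1)*(-5) - (6)*(1)) / 2 = 0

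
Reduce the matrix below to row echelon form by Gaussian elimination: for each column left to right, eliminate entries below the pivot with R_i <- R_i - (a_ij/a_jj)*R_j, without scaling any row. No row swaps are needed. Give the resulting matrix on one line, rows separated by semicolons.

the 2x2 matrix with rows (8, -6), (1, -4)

REF = [8 -6; 0 -13/4]

Forward elimination:
R2 <- R2 - (1/8)*R1:  [     0  -13/4 ]
Row echelon form:
[ 8     -6 ]
[ 0  -13/4 ]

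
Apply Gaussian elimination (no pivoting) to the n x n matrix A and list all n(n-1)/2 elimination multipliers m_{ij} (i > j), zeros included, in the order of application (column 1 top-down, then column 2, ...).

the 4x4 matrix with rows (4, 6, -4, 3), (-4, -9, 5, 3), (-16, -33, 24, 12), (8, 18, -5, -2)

multipliers: -1, -4, 2, 3, -2, 1

Forward elimination:
R2 <- R2 - (-1)*R1:  [  0  -3   1   6 ]
R3 <- R3 - (-4)*R1:  [  0  -9   8  24 ]
R4 <- R4 - (2)*R1:  [  0   6   3  -8 ]
R3 <- R3 - (3)*R2:  [ 0  0  5  6 ]
R4 <- R4 - (-2)*R2:  [ 0  0  5  4 ]
R4 <- R4 - (1)*R3:  [  0   0   0  -2 ]
Multipliers (in order of application): m_{21} = -1, m_{31} = -4, m_{41} = 2, m_{32} = 3, m_{42} = -2, m_{43} = 1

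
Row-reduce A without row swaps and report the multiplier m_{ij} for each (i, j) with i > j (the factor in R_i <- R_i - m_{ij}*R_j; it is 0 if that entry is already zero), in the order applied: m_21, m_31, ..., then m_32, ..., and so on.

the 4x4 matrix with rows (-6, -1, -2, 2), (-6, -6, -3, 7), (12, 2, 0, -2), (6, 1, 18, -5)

multipliers: 1, -2, -1, 0, 0, -4

Forward elimination:
R2 <- R2 - (1)*R1:  [  0  -5  -1   5 ]
R3 <- R3 - (-2)*R1:  [  0   0  -4   2 ]
R4 <- R4 - (-1)*R1:  [  0   0  16  -3 ]
R3: entry in column 2 is already 0 -> m_{32} = 0 (no row operation needed)
R4: entry in column 2 is already 0 -> m_{42} = 0 (no row operation needed)
R4 <- R4 - (-4)*R3:  [ 0  0  0  5 ]
Multipliers (in order of application): m_{21} = 1, m_{31} = -2, m_{41} = -1, m_{32} = 0, m_{42} = 0, m_{43} = -4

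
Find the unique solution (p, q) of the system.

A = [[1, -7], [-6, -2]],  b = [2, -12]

(2, 0)

Forward elimination on [A|b]:
R2 <- R2 - (-6)*R1:  [   0  -44    0 ]
Row echelon form:
[ 1   -7  |  2 ]
[ 0  -44  |  0 ]
Back-substitution:
q = (0) / -44 = 0
p = (2 - (-7)*(0)) / 1 = 2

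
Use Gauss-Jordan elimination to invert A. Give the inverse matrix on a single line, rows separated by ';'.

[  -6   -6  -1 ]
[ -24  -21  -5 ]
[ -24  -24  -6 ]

inverse = [1/6 -1/3 1/4; -2/3 1/3 -1/6; 2 0 -1/2]

Gauss-Jordan on [A | I]:
R1 <- (1/-6)*R1:  [    1     1   1/6  |  -1/6     0     0 ]
R2 <- R2 - (-24)*R1:  [  0   3  -1  |  -4   1   0 ]
R3 <- R3 - (-24)*R1:  [  0   0  -2  |  -4   0   1 ]
R2 <- (1/3)*R2:  [    0     1  -1/3  |  -4/3   1/3     0 ]
R1 <- R1 - (1)*R2:  [    1     0   1/2  |   7/6  -1/3     0 ]
R3 <- (1/-2)*R3:  [    0     0     1  |     2     0  -1/2 ]
R1 <- R1 - (1/2)*R3:  [    1     0     0  |   1/6  -1/3   1/4 ]
R2 <- R2 - (-1/3)*R3:  [    0     1     0  |  -2/3   1/3  -1/6 ]
Right block of [I | A^{-1}] is the inverse:
[  1/6  -1/3   1/4 ]
[ -2/3   1/3  -1/6 ]
[    2     0  -1/2 ]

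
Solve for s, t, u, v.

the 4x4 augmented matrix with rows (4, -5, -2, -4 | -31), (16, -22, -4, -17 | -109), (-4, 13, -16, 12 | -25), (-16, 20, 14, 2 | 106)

Forward elimination on [A|b]:
R2 <- R2 - (4)*R1:  [  0  -2   4  -1  15 ]
R3 <- R3 - (-1)*R1:  [   0    8  -18    8  -56 ]
R4 <- R4 - (-4)*R1:  [   0    0    6  -14  -18 ]
R3 <- R3 - (-4)*R2:  [  0   0  -2   4   4 ]
R4 <- R4 - (-3)*R3:  [  0   0   0  -2  -6 ]
Row echelon form:
[ 4  -5  -2  -4  |  -31 ]
[ 0  -2   4  -1  |   15 ]
[ 0   0  -2   4  |    4 ]
[ 0   0   0  -2  |   -6 ]
Back-substitution:
v = (-6) / -2 = 3
u = (4 - (4)*(3)) / -2 = 4
t = (15 - (4)*(4) - (-1)*(3)) / -2 = -1
s = (-31 - (-5)*(-1) - (-2)*(4) - (-4)*(3)) / 4 = -4

(-4, -1, 4, 3)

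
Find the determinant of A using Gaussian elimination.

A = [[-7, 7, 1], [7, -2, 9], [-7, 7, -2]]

det(A) = 105

Forward elimination:
R2 <- R2 - (-1)*R1:  [  0   5  10 ]
R3 <- R3 - (1)*R1:  [  0   0  -3 ]
Upper-triangular form:
[ -7  7   1 ]
[  0  5  10 ]
[  0  0  -3 ]
det(A) = (-1)^0 * (-7) * (5) * (-3) = 105  (0 row swaps -> sign +1)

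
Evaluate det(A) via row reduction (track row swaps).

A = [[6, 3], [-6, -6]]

Forward elimination:
R2 <- R2 - (-1)*R1:  [  0  -3 ]
Upper-triangular form:
[ 6   3 ]
[ 0  -3 ]
det(A) = (-1)^0 * (6) * (-3) = -18  (0 row swaps -> sign +1)

det(A) = -18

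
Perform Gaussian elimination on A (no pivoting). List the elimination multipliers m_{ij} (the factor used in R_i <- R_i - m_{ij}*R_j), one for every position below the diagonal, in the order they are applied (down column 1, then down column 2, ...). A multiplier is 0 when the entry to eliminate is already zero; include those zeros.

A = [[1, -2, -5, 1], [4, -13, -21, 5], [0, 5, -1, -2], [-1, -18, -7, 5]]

Forward elimination:
R2 <- R2 - (4)*R1:  [  0  -5  -1   1 ]
R3: entry in column 1 is already 0 -> m_{31} = 0 (no row operation needed)
R4 <- R4 - (-1)*R1:  [   0  -20  -12    6 ]
R3 <- R3 - (-1)*R2:  [  0   0  -2  -1 ]
R4 <- R4 - (4)*R2:  [  0   0  -8   2 ]
R4 <- R4 - (4)*R3:  [ 0  0  0  6 ]
Multipliers (in order of application): m_{21} = 4, m_{31} = 0, m_{41} = -1, m_{32} = -1, m_{42} = 4, m_{43} = 4

multipliers: 4, 0, -1, -1, 4, 4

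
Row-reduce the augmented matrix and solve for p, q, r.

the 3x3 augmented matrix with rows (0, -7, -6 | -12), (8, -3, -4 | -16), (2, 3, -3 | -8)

(-1, 0, 2)

Forward elimination on [A|b]:
R1 <-> R2   (pivot in column 1 was zero)
[ 8  -3  -4  -16 ]
[ 0  -7  -6  -12 ]
[ 2   3  -3   -8 ]
R3 <- R3 - (1/4)*R1:  [    0  15/4    -2    -4 ]
R3 <- R3 - (-15/28)*R2:  [      0       0  -73/14   -73/7 ]
Row echelon form:
[ 8  -3      -4  |    -16 ]
[ 0  -7      -6  |    -12 ]
[ 0   0  -73/14  |  -73/7 ]
Back-substitution:
r = (-73/7) / (-73/14) = 2
q = (-12 - (-6)*(2)) / -7 = 0
p = (-16 - (-3)*(0) - (-4)*(2)) / 8 = -1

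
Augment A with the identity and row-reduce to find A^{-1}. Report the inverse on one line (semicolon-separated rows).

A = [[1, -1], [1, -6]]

inverse = [6/5 -1/5; 1/5 -1/5]

Gauss-Jordan on [A | I]:
R2 <- R2 - (1)*R1:  [  0  -5  |  -1   1 ]
R2 <- (1/-5)*R2:  [    0     1  |   1/5  -1/5 ]
R1 <- R1 - (-1)*R2:  [    1     0  |   6/5  -1/5 ]
Right block of [I | A^{-1}] is the inverse:
[ 6/5  -1/5 ]
[ 1/5  -1/5 ]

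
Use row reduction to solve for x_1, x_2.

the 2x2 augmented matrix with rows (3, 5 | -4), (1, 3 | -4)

Forward elimination on [A|b]:
R2 <- R2 - (1/3)*R1:  [    0   4/3  -8/3 ]
Row echelon form:
[ 3    5  |    -4 ]
[ 0  4/3  |  -8/3 ]
Back-substitution:
x_2 = (-8/3) / (4/3) = -2
x_1 = (-4 - (5)*(-2)) / 3 = 2

(2, -2)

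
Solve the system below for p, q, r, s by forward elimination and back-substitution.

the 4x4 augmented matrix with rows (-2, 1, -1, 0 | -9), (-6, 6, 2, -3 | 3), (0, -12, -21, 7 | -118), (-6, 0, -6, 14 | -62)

(5, 4, 3, -1)

Forward elimination on [A|b]:
R2 <- R2 - (3)*R1:  [  0   3   5  -3  30 ]
R4 <- R4 - (3)*R1:  [   0   -3   -3   14  -35 ]
R3 <- R3 - (-4)*R2:  [  0   0  -1  -5   2 ]
R4 <- R4 - (-1)*R2:  [  0   0   2  11  -5 ]
R4 <- R4 - (-2)*R3:  [  0   0   0   1  -1 ]
Row echelon form:
[ -2  1  -1   0  |  -9 ]
[  0  3   5  -3  |  30 ]
[  0  0  -1  -5  |   2 ]
[  0  0   0   1  |  -1 ]
Back-substitution:
s = (-1) / 1 = -1
r = (2 - (-5)*(-1)) / -1 = 3
q = (30 - (5)*(3) - (-3)*(-1)) / 3 = 4
p = (-9 - (1)*(4) - (-1)*(3)) / -2 = 5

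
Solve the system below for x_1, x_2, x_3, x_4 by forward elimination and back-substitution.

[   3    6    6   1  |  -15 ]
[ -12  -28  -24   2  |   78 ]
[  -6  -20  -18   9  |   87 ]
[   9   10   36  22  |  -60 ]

(2, 0, -4, 3)

Forward elimination on [A|b]:
R2 <- R2 - (-4)*R1:  [  0  -4   0   6  18 ]
R3 <- R3 - (-2)*R1:  [  0  -8  -6  11  57 ]
R4 <- R4 - (3)*R1:  [   0   -8   18   19  -15 ]
R3 <- R3 - (2)*R2:  [  0   0  -6  -1  21 ]
R4 <- R4 - (2)*R2:  [   0    0   18    7  -51 ]
R4 <- R4 - (-3)*R3:  [  0   0   0   4  12 ]
Row echelon form:
[ 3   6   6   1  |  -15 ]
[ 0  -4   0   6  |   18 ]
[ 0   0  -6  -1  |   21 ]
[ 0   0   0   4  |   12 ]
Back-substitution:
x_4 = (12) / 4 = 3
x_3 = (21 - (-1)*(3)) / -6 = -4
x_2 = (18 - (6)*(3)) / -4 = 0
x_1 = (-15 - (6)*(0) - (6)*(-4) - (1)*(3)) / 3 = 2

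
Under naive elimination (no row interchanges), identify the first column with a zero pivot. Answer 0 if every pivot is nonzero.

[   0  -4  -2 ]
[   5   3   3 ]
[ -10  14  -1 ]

first zero-pivot column = 1

Naive forward elimination:
Pivot entry (1,1) is zero but row 2 has 5 in column 1 -> naive elimination stops; a row interchange (e.g. R1 <-> R2) would be required here.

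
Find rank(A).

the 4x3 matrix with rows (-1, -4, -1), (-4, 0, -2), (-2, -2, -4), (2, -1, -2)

rank(A) = 3

Row reduction:
R2 <- R2 - (4)*R1:  [  0  16   2 ]
R3 <- R3 - (2)*R1:  [  0   6  -2 ]
R4 <- R4 - (-2)*R1:  [  0  -9  -4 ]
R3 <- R3 - (3/8)*R2:  [     0      0  -11/4 ]
R4 <- R4 - (-9/16)*R2:  [     0      0  -23/8 ]
R4 <- R4 - (23/22)*R3:  [ 0  0  0 ]
Row echelon form:
[ -1  -4     -1 ]
[  0  16      2 ]
[  0   0  -11/4 ]
[  0   0      0 ]
Nonzero rows / pivot columns: 3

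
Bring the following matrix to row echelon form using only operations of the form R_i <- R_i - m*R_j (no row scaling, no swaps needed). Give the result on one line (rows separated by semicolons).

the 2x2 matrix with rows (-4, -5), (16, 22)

Forward elimination:
R2 <- R2 - (-4)*R1:  [ 0  2 ]
Row echelon form:
[ -4  -5 ]
[  0   2 ]

REF = [-4 -5; 0 2]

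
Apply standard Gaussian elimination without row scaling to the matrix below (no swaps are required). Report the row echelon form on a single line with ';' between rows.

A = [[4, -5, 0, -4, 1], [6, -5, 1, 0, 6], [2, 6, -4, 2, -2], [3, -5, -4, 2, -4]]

Forward elimination:
R2 <- R2 - (3/2)*R1:  [   0  5/2    1    6  9/2 ]
R3 <- R3 - (1/2)*R1:  [    0  17/2    -4     4  -5/2 ]
R4 <- R4 - (3/4)*R1:  [     0   -5/4     -4      5  -19/4 ]
R3 <- R3 - (17/5)*R2:  [     0      0  -37/5  -82/5  -89/5 ]
R4 <- R4 - (-1/2)*R2:  [    0     0  -7/2     8  -5/2 ]
R4 <- R4 - (35/74)*R3:  [      0       0       0  583/37  219/37 ]
Row echelon form:
[ 4   -5      0      -4       1 ]
[ 0  5/2      1       6     9/2 ]
[ 0    0  -37/5   -82/5   -89/5 ]
[ 0    0      0  583/37  219/37 ]

REF = [4 -5 0 -4 1; 0 5/2 1 6 9/2; 0 0 -37/5 -82/5 -89/5; 0 0 0 583/37 219/37]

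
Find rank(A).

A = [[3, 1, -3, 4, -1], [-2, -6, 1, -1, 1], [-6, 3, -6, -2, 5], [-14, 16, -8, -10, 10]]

Row reduction:
R2 <- R2 - (-2/3)*R1:  [     0  -16/3     -1    5/3    1/3 ]
R3 <- R3 - (-2)*R1:  [   0    5  -12    6    3 ]
R4 <- R4 - (-14/3)*R1:  [    0  62/3   -22  26/3  16/3 ]
R3 <- R3 - (-15/16)*R2:  [       0        0  -207/16   121/16    53/16 ]
R4 <- R4 - (-31/8)*R2:  [      0       0  -207/8   121/8    53/8 ]
R4 <- R4 - (2)*R3:  [ 0  0  0  0  0 ]
Row echelon form:
[ 3      1       -3       4     -1 ]
[ 0  -16/3       -1     5/3    1/3 ]
[ 0      0  -207/16  121/16  53/16 ]
[ 0      0        0       0      0 ]
Nonzero rows / pivot columns: 3

rank(A) = 3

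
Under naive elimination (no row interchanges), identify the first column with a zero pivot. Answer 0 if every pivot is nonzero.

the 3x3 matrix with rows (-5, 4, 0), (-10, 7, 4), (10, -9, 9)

first zero-pivot column = 0

Naive forward elimination:
R2 <- R2 - (2)*R1:  [  0  -1   4 ]
R3 <- R3 - (-2)*R1:  [  0  -1   9 ]
R3 <- R3 - (1)*R2:  [ 0  0  5 ]
All pivots nonzero; naive elimination completes without hitting a zero pivot.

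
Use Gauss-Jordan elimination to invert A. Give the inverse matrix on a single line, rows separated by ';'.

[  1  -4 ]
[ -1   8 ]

inverse = [2 1; 1/4 1/4]

Gauss-Jordan on [A | I]:
R2 <- R2 - (-1)*R1:  [ 0  4  |  1  1 ]
R2 <- (1/4)*R2:  [   0    1  |  1/4  1/4 ]
R1 <- R1 - (-4)*R2:  [ 1  0  |  2  1 ]
Right block of [I | A^{-1}] is the inverse:
[   2    1 ]
[ 1/4  1/4 ]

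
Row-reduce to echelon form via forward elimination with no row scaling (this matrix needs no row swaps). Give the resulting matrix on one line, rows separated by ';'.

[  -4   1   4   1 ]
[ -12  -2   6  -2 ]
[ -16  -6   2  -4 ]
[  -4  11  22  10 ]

Forward elimination:
R2 <- R2 - (3)*R1:  [  0  -5  -6  -5 ]
R3 <- R3 - (4)*R1:  [   0  -10  -14   -8 ]
R4 <- R4 - (1)*R1:  [  0  10  18   9 ]
R3 <- R3 - (2)*R2:  [  0   0  -2   2 ]
R4 <- R4 - (-2)*R2:  [  0   0   6  -1 ]
R4 <- R4 - (-3)*R3:  [ 0  0  0  5 ]
Row echelon form:
[ -4   1   4   1 ]
[  0  -5  -6  -5 ]
[  0   0  -2   2 ]
[  0   0   0   5 ]

REF = [-4 1 4 1; 0 -5 -6 -5; 0 0 -2 2; 0 0 0 5]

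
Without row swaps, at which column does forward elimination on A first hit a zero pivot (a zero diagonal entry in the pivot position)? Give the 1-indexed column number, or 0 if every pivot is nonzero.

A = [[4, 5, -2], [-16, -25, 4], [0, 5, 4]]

Naive forward elimination:
R2 <- R2 - (-4)*R1:  [  0  -5  -4 ]
R3 <- R3 - (-1)*R2:  [ 0  0  0 ]
Matrix at this point:
[ 4   5  -2 ]
[ 0  -5  -4 ]
[ 0   0   0 ]
Pivot entry (3,3) in the last row is zero and there are no rows below to swap with -> zero pivot in column 3 (A is singular).

first zero-pivot column = 3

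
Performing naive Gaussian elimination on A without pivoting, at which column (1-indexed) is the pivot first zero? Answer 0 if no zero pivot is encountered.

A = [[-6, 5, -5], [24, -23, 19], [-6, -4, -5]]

Naive forward elimination:
R2 <- R2 - (-4)*R1:  [  0  -3  -1 ]
R3 <- R3 - (1)*R1:  [  0  -9   0 ]
R3 <- R3 - (3)*R2:  [ 0  0  3 ]
All pivots nonzero; naive elimination completes without hitting a zero pivot.

first zero-pivot column = 0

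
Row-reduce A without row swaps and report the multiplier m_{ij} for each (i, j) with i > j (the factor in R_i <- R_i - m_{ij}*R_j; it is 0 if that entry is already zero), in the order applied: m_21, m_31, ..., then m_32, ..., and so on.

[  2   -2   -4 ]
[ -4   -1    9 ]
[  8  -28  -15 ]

Forward elimination:
R2 <- R2 - (-2)*R1:  [  0  -5   1 ]
R3 <- R3 - (4)*R1:  [   0  -20    1 ]
R3 <- R3 - (4)*R2:  [  0   0  -3 ]
Multipliers (in order of application): m_{21} = -2, m_{31} = 4, m_{32} = 4

multipliers: -2, 4, 4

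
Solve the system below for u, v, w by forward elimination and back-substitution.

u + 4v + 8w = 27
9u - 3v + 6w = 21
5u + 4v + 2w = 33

Forward elimination on [A|b]:
R2 <- R2 - (9)*R1:  [    0   -39   -66  -222 ]
R3 <- R3 - (5)*R1:  [    0   -16   -38  -102 ]
R3 <- R3 - (16/39)*R2:  [       0        0  -142/13  -142/13 ]
Row echelon form:
[ 1    4        8  |       27 ]
[ 0  -39      -66  |     -222 ]
[ 0    0  -142/13  |  -142/13 ]
Back-substitution:
w = (-142/13) / (-142/13) = 1
v = (-222 - (-66)*(1)) / -39 = 4
u = (27 - (4)*(4) - (8)*(1)) / 1 = 3

(3, 4, 1)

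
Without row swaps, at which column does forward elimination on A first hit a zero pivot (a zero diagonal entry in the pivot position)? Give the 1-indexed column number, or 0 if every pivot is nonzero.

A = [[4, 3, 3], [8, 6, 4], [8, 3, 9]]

first zero-pivot column = 2

Naive forward elimination:
R2 <- R2 - (2)*R1:  [  0   0  -2 ]
R3 <- R3 - (2)*R1:  [  0  -3   3 ]
Matrix at this point:
[ 4   3   3 ]
[ 0   0  -2 ]
[ 0  -3   3 ]
Pivot entry (2,2) is zero but row 3 has -3 in column 2 -> naive elimination stops; a row interchange (e.g. R2 <-> R3) would be required here.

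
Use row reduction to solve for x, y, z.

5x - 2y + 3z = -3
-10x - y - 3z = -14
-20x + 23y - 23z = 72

Forward elimination on [A|b]:
R2 <- R2 - (-2)*R1:  [   0   -5    3  -20 ]
R3 <- R3 - (-4)*R1:  [   0   15  -11   60 ]
R3 <- R3 - (-3)*R2:  [  0   0  -2   0 ]
Row echelon form:
[ 5  -2   3  |   -3 ]
[ 0  -5   3  |  -20 ]
[ 0   0  -2  |    0 ]
Back-substitution:
z = (0) / -2 = 0
y = (-20 - (3)*(0)) / -5 = 4
x = (-3 - (-2)*(4) - (3)*(0)) / 5 = 1

(1, 4, 0)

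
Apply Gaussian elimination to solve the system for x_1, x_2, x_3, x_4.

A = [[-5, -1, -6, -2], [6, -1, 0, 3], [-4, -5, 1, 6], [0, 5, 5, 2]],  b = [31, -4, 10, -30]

Forward elimination on [A|b]:
R2 <- R2 - (-6/5)*R1:  [     0  -11/5  -36/5    3/5  166/5 ]
R3 <- R3 - (4/5)*R1:  [     0  -21/5   29/5   38/5  -74/5 ]
R3 <- R3 - (21/11)*R2:  [       0        0   215/11    71/11  -860/11 ]
R4 <- R4 - (-25/11)*R2:  [       0        0  -125/11    37/11   500/11 ]
R4 <- R4 - (-25/43)*R3:  [      0       0       0  306/43       0 ]
Row echelon form:
[ -5     -1      -6      -2  |       31 ]
[  0  -11/5   -36/5     3/5  |    166/5 ]
[  0      0  215/11   71/11  |  -860/11 ]
[  0      0       0  306/43  |        0 ]
Back-substitution:
x_4 = (0) / (306/43) = 0
x_3 = (-860/11 - (71/11)*(0)) / (215/11) = -4
x_2 = (166/5 - (-36/5)*(-4) - (3/5)*(0)) / (-11/5) = -2
x_1 = (31 - (-1)*(-2) - (-6)*(-4) - (-2)*(0)) / -5 = -1

(-1, -2, -4, 0)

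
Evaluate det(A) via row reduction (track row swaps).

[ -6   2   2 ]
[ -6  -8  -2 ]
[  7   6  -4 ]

det(A) = -300

Forward elimination:
R2 <- R2 - (1)*R1:  [   0  -10   -4 ]
R3 <- R3 - (-7/6)*R1:  [    0  25/3  -5/3 ]
R3 <- R3 - (-5/6)*R2:  [  0   0  -5 ]
Upper-triangular form:
[ -6    2   2 ]
[  0  -10  -4 ]
[  0    0  -5 ]
det(A) = (-1)^0 * (-6) * (-10) * (-5) = -300  (0 row swaps -> sign +1)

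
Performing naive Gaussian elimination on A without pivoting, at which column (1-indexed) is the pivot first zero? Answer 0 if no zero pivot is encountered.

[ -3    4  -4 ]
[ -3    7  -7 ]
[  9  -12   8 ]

Naive forward elimination:
R2 <- R2 - (1)*R1:  [  0   3  -3 ]
R3 <- R3 - (-3)*R1:  [  0   0  -4 ]
All pivots nonzero; naive elimination completes without hitting a zero pivot.

first zero-pivot column = 0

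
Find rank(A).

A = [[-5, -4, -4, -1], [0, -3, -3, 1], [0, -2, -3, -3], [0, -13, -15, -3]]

Row reduction:
R3 <- R3 - (2/3)*R2:  [     0      0     -1  -11/3 ]
R4 <- R4 - (13/3)*R2:  [     0      0     -2  -22/3 ]
R4 <- R4 - (2)*R3:  [ 0  0  0  0 ]
Row echelon form:
[ -5  -4  -4     -1 ]
[  0  -3  -3      1 ]
[  0   0  -1  -11/3 ]
[  0   0   0      0 ]
Nonzero rows / pivot columns: 3

rank(A) = 3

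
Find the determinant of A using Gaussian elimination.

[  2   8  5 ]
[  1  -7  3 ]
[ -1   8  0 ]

Forward elimination:
R2 <- R2 - (1/2)*R1:  [   0  -11  1/2 ]
R3 <- R3 - (-1/2)*R1:  [   0   12  5/2 ]
R3 <- R3 - (-12/11)*R2:  [     0      0  67/22 ]
Upper-triangular form:
[ 2    8      5 ]
[ 0  -11    1/2 ]
[ 0    0  67/22 ]
det(A) = (-1)^0 * (2) * (-11) * (67/22) = -67  (0 row swaps -> sign +1)

det(A) = -67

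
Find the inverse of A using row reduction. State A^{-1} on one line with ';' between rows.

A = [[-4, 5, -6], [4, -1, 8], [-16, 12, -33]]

inverse = [-63/80 93/80 17/40; 1/20 9/20 1/10; 2/5 -2/5 -1/5]

Gauss-Jordan on [A | I]:
R1 <- (1/-4)*R1:  [    1  -5/4   3/2  |  -1/4     0     0 ]
R2 <- R2 - (4)*R1:  [ 0  4  2  |  1  1  0 ]
R3 <- R3 - (-16)*R1:  [  0  -8  -9  |  -4   0   1 ]
R2 <- (1/4)*R2:  [   0    1  1/2  |  1/4  1/4    0 ]
R1 <- R1 - (-5/4)*R2:  [    1     0  17/8  |  1/16  5/16     0 ]
R3 <- R3 - (-8)*R2:  [  0   0  -5  |  -2   2   1 ]
R3 <- (1/-5)*R3:  [    0     0     1  |   2/5  -2/5  -1/5 ]
R1 <- R1 - (17/8)*R3:  [      1       0       0  |  -63/80   93/80   17/40 ]
R2 <- R2 - (1/2)*R3:  [    0     1     0  |  1/20  9/20  1/10 ]
Right block of [I | A^{-1}] is the inverse:
[ -63/80  93/80  17/40 ]
[   1/20   9/20   1/10 ]
[    2/5   -2/5   -1/5 ]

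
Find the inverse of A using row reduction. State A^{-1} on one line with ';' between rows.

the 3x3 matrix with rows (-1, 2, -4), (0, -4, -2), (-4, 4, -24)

Gauss-Jordan on [A | I]:
R1 <- (1/-1)*R1:  [  1  -2   4  |  -1   0   0 ]
R3 <- R3 - (-4)*R1:  [  0  -4  -8  |  -4   0   1 ]
R2 <- (1/-4)*R2:  [    0     1   1/2  |     0  -1/4     0 ]
R1 <- R1 - (-2)*R2:  [    1     0     5  |    -1  -1/2     0 ]
R3 <- R3 - (-4)*R2:  [  0   0  -6  |  -4  -1   1 ]
R3 <- (1/-6)*R3:  [    0     0     1  |   2/3   1/6  -1/6 ]
R1 <- R1 - (5)*R3:  [     1      0      0  |  -13/3   -4/3    5/6 ]
R2 <- R2 - (1/2)*R3:  [    0     1     0  |  -1/3  -1/3  1/12 ]
Right block of [I | A^{-1}] is the inverse:
[ -13/3  -4/3   5/6 ]
[  -1/3  -1/3  1/12 ]
[   2/3   1/6  -1/6 ]

inverse = [-13/3 -4/3 5/6; -1/3 -1/3 1/12; 2/3 1/6 -1/6]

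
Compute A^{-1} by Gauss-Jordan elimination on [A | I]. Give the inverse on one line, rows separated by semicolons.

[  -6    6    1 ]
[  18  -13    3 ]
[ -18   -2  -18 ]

Gauss-Jordan on [A | I]:
R1 <- (1/-6)*R1:  [    1    -1  -1/6  |  -1/6     0     0 ]
R2 <- R2 - (18)*R1:  [ 0  5  6  |  3  1  0 ]
R3 <- R3 - (-18)*R1:  [   0  -20  -21  |   -3    0    1 ]
R2 <- (1/5)*R2:  [   0    1  6/5  |  3/5  1/5    0 ]
R1 <- R1 - (-1)*R2:  [     1      0  31/30  |  13/30    1/5      0 ]
R3 <- R3 - (-20)*R2:  [ 0  0  3  |  9  4  1 ]
R3 <- (1/3)*R3:  [   0    0    1  |    3  4/3  1/3 ]
R1 <- R1 - (31/30)*R3:  [      1       0       0  |    -8/3  -53/45  -31/90 ]
R2 <- R2 - (6/5)*R3:  [    0     1     0  |    -3  -7/5  -2/5 ]
Right block of [I | A^{-1}] is the inverse:
[ -8/3  -53/45  -31/90 ]
[   -3    -7/5    -2/5 ]
[    3     4/3     1/3 ]

inverse = [-8/3 -53/45 -31/90; -3 -7/5 -2/5; 3 4/3 1/3]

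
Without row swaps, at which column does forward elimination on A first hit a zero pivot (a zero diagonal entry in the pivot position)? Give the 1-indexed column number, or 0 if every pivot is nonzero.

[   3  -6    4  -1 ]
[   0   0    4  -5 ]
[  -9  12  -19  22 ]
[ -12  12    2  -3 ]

Naive forward elimination:
R3 <- R3 - (-3)*R1:  [  0  -6  -7  19 ]
R4 <- R4 - (-4)*R1:  [   0  -12   18   -7 ]
Matrix at this point:
[ 3   -6   4  -1 ]
[ 0    0   4  -5 ]
[ 0   -6  -7  19 ]
[ 0  -12  18  -7 ]
Pivot entry (2,2) is zero but row 3 has -6 in column 2 -> naive elimination stops; a row interchange (e.g. R2 <-> R3) would be required here.

first zero-pivot column = 2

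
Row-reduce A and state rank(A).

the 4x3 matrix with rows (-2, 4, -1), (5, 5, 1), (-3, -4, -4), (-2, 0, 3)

rank(A) = 3

Row reduction:
R2 <- R2 - (-5/2)*R1:  [    0    15  -3/2 ]
R3 <- R3 - (3/2)*R1:  [    0   -10  -5/2 ]
R4 <- R4 - (1)*R1:  [  0  -4   4 ]
R3 <- R3 - (-2/3)*R2:  [    0     0  -7/2 ]
R4 <- R4 - (-4/15)*R2:  [    0     0  18/5 ]
R4 <- R4 - (-36/35)*R3:  [ 0  0  0 ]
Row echelon form:
[ -2   4    -1 ]
[  0  15  -3/2 ]
[  0   0  -7/2 ]
[  0   0     0 ]
Nonzero rows / pivot columns: 3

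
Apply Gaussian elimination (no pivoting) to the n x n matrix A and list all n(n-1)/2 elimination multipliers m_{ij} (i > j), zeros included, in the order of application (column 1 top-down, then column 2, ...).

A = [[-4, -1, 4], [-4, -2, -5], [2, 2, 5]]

multipliers: 1, -1/2, -3/2

Forward elimination:
R2 <- R2 - (1)*R1:  [  0  -1  -9 ]
R3 <- R3 - (-1/2)*R1:  [   0  3/2    7 ]
R3 <- R3 - (-3/2)*R2:  [     0      0  -13/2 ]
Multipliers (in order of application): m_{21} = 1, m_{31} = -1/2, m_{32} = -3/2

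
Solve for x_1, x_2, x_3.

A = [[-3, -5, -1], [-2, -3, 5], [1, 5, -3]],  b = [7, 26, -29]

Forward elimination on [A|b]:
R2 <- R2 - (2/3)*R1:  [    0   1/3  17/3  64/3 ]
R3 <- R3 - (-1/3)*R1:  [     0   10/3  -10/3  -80/3 ]
R3 <- R3 - (10)*R2:  [    0     0   -60  -240 ]
Row echelon form:
[ -3   -5    -1  |     7 ]
[  0  1/3  17/3  |  64/3 ]
[  0    0   -60  |  -240 ]
Back-substitution:
x_3 = (-240) / -60 = 4
x_2 = (64/3 - (17/3)*(4)) / (1/3) = -4
x_1 = (7 - (-5)*(-4) - (-1)*(4)) / -3 = 3

(3, -4, 4)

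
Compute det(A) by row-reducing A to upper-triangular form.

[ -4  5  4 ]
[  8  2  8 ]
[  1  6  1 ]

det(A) = 368

Forward elimination:
R2 <- R2 - (-2)*R1:  [  0  12  16 ]
R3 <- R3 - (-1/4)*R1:  [    0  29/4     2 ]
R3 <- R3 - (29/48)*R2:  [     0      0  -23/3 ]
Upper-triangular form:
[ -4   5      4 ]
[  0  12     16 ]
[  0   0  -23/3 ]
det(A) = (-1)^0 * (-4) * (12) * (-23/3) = 368  (0 row swaps -> sign +1)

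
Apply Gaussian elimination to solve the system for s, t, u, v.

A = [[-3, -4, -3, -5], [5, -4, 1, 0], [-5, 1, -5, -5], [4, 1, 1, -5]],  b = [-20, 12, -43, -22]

Forward elimination on [A|b]:
R2 <- R2 - (-5/3)*R1:  [     0  -32/3     -4  -25/3  -64/3 ]
R3 <- R3 - (5/3)*R1:  [     0   23/3      0   10/3  -29/3 ]
R4 <- R4 - (-4/3)*R1:  [      0   -13/3      -3   -35/3  -146/3 ]
R3 <- R3 - (-23/32)*R2:  [      0       0   -23/8  -85/32     -25 ]
R4 <- R4 - (13/32)*R2:  [       0        0    -11/8  -265/32      -40 ]
R4 <- R4 - (11/23)*R3:  [       0        0        0  -645/92  -645/23 ]
Row echelon form:
[ -3     -4     -3       -5  |      -20 ]
[  0  -32/3     -4    -25/3  |    -64/3 ]
[  0      0  -23/8   -85/32  |      -25 ]
[  0      0      0  -645/92  |  -645/23 ]
Back-substitution:
v = (-645/23) / (-645/92) = 4
u = (-25 - (-85/32)*(4)) / (-23/8) = 5
t = (-64/3 - (-4)*(5) - (-25/3)*(4)) / (-32/3) = -3
s = (-20 - (-4)*(-3) - (-3)*(5) - (-5)*(4)) / -3 = -1

(-1, -3, 5, 4)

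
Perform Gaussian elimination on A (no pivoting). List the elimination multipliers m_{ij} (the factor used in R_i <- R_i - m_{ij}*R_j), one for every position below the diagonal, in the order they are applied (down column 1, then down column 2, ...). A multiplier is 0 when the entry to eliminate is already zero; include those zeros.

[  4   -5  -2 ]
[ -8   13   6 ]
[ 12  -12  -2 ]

multipliers: -2, 3, 1

Forward elimination:
R2 <- R2 - (-2)*R1:  [ 0  3  2 ]
R3 <- R3 - (3)*R1:  [ 0  3  4 ]
R3 <- R3 - (1)*R2:  [ 0  0  2 ]
Multipliers (in order of application): m_{21} = -2, m_{31} = 3, m_{32} = 1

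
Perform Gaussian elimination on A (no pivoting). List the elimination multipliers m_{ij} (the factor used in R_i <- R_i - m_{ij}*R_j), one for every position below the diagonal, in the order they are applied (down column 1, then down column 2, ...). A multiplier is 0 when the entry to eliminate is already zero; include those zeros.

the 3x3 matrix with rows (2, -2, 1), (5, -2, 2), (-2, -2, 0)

Forward elimination:
R2 <- R2 - (5/2)*R1:  [    0     3  -1/2 ]
R3 <- R3 - (-1)*R1:  [  0  -4   1 ]
R3 <- R3 - (-4/3)*R2:  [   0    0  1/3 ]
Multipliers (in order of application): m_{21} = 5/2, m_{31} = -1, m_{32} = -4/3

multipliers: 5/2, -1, -4/3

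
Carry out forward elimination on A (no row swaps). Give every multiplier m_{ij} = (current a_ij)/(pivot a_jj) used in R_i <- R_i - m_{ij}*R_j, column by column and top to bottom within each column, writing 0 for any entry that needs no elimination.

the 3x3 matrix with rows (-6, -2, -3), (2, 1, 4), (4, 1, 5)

multipliers: -1/3, -2/3, -1

Forward elimination:
R2 <- R2 - (-1/3)*R1:  [   0  1/3    3 ]
R3 <- R3 - (-2/3)*R1:  [    0  -1/3     3 ]
R3 <- R3 - (-1)*R2:  [ 0  0  6 ]
Multipliers (in order of application): m_{21} = -1/3, m_{31} = -2/3, m_{32} = -1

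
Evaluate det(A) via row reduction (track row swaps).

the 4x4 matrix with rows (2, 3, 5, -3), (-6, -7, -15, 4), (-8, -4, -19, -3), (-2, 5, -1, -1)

Forward elimination:
R2 <- R2 - (-3)*R1:  [  0   2   0  -5 ]
R3 <- R3 - (-4)*R1:  [   0    8    1  -15 ]
R4 <- R4 - (-1)*R1:  [  0   8   4  -4 ]
R3 <- R3 - (4)*R2:  [ 0  0  1  5 ]
R4 <- R4 - (4)*R2:  [  0   0   4  16 ]
R4 <- R4 - (4)*R3:  [  0   0   0  -4 ]
Upper-triangular form:
[ 2  3  5  -3 ]
[ 0  2  0  -5 ]
[ 0  0  1   5 ]
[ 0  0  0  -4 ]
det(A) = (-1)^0 * (2) * (2) * (1) * (-4) = -16  (0 row swaps -> sign +1)

det(A) = -16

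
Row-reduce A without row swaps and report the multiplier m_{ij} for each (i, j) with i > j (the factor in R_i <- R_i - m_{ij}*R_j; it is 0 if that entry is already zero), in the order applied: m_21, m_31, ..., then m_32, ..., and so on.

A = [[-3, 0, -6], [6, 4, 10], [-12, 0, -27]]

Forward elimination:
R2 <- R2 - (-2)*R1:  [  0   4  -2 ]
R3 <- R3 - (4)*R1:  [  0   0  -3 ]
R3: entry in column 2 is already 0 -> m_{32} = 0 (no row operation needed)
Multipliers (in order of application): m_{21} = -2, m_{31} = 4, m_{32} = 0

multipliers: -2, 4, 0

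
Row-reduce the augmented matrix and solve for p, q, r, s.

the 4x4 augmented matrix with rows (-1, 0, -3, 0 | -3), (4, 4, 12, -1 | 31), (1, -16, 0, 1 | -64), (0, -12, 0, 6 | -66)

Forward elimination on [A|b]:
R2 <- R2 - (-4)*R1:  [  0   4   0  -1  19 ]
R3 <- R3 - (-1)*R1:  [   0  -16   -3    1  -67 ]
R3 <- R3 - (-4)*R2:  [  0   0  -3  -3   9 ]
R4 <- R4 - (-3)*R2:  [  0   0   0   3  -9 ]
Row echelon form:
[ -1  0  -3   0  |  -3 ]
[  0  4   0  -1  |  19 ]
[  0  0  -3  -3  |   9 ]
[  0  0   0   3  |  -9 ]
Back-substitution:
s = (-9) / 3 = -3
r = (9 - (-3)*(-3)) / -3 = 0
q = (19 - (-1)*(-3)) / 4 = 4
p = (-3 - (-3)*(0)) / -1 = 3

(3, 4, 0, -3)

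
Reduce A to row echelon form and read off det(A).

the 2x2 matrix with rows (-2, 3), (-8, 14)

Forward elimination:
R2 <- R2 - (4)*R1:  [ 0  2 ]
Upper-triangular form:
[ -2  3 ]
[  0  2 ]
det(A) = (-1)^0 * (-2) * (2) = -4  (0 row swaps -> sign +1)

det(A) = -4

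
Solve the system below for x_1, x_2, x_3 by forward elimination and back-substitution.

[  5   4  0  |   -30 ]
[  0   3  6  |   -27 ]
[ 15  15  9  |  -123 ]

Forward elimination on [A|b]:
R3 <- R3 - (3)*R1:  [   0    3    9  -33 ]
R3 <- R3 - (1)*R2:  [  0   0   3  -6 ]
Row echelon form:
[ 5  4  0  |  -30 ]
[ 0  3  6  |  -27 ]
[ 0  0  3  |   -6 ]
Back-substitution:
x_3 = (-6) / 3 = -2
x_2 = (-27 - (6)*(-2)) / 3 = -5
x_1 = (-30 - (4)*(-5)) / 5 = -2

(-2, -5, -2)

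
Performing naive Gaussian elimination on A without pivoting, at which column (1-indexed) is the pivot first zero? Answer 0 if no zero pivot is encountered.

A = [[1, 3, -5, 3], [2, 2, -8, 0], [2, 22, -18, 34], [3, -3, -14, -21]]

Naive forward elimination:
R2 <- R2 - (2)*R1:  [  0  -4   2  -6 ]
R3 <- R3 - (2)*R1:  [  0  16  -8  28 ]
R4 <- R4 - (3)*R1:  [   0  -12    1  -30 ]
R3 <- R3 - (-4)*R2:  [ 0  0  0  4 ]
R4 <- R4 - (3)*R2:  [   0    0   -5  -12 ]
Matrix at this point:
[ 1   3  -5    3 ]
[ 0  -4   2   -6 ]
[ 0   0   0    4 ]
[ 0   0  -5  -12 ]
Pivot entry (3,3) is zero but row 4 has -5 in column 3 -> naive elimination stops; a row interchange (e.g. R3 <-> R4) would be required here.

first zero-pivot column = 3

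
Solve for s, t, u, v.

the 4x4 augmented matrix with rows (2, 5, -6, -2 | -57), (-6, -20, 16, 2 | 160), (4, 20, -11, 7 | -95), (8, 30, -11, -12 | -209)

(-2, -3, 5, 4)

Forward elimination on [A|b]:
R2 <- R2 - (-3)*R1:  [   0   -5   -2   -4  -11 ]
R3 <- R3 - (2)*R1:  [  0  10   1  11  19 ]
R4 <- R4 - (4)*R1:  [  0  10  13  -4  19 ]
R3 <- R3 - (-2)*R2:  [  0   0  -3   3  -3 ]
R4 <- R4 - (-2)*R2:  [   0    0    9  -12   -3 ]
R4 <- R4 - (-3)*R3:  [   0    0    0   -3  -12 ]
Row echelon form:
[ 2   5  -6  -2  |  -57 ]
[ 0  -5  -2  -4  |  -11 ]
[ 0   0  -3   3  |   -3 ]
[ 0   0   0  -3  |  -12 ]
Back-substitution:
v = (-12) / -3 = 4
u = (-3 - (3)*(4)) / -3 = 5
t = (-11 - (-2)*(5) - (-4)*(4)) / -5 = -3
s = (-57 - (5)*(-3) - (-6)*(5) - (-2)*(4)) / 2 = -2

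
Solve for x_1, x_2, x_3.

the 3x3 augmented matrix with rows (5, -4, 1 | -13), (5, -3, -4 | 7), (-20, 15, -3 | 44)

(2, 5, -3)

Forward elimination on [A|b]:
R2 <- R2 - (1)*R1:  [  0   1  -5  20 ]
R3 <- R3 - (-4)*R1:  [  0  -1   1  -8 ]
R3 <- R3 - (-1)*R2:  [  0   0  -4  12 ]
Row echelon form:
[ 5  -4   1  |  -13 ]
[ 0   1  -5  |   20 ]
[ 0   0  -4  |   12 ]
Back-substitution:
x_3 = (12) / -4 = -3
x_2 = (20 - (-5)*(-3)) / 1 = 5
x_1 = (-13 - (-4)*(5) - (1)*(-3)) / 5 = 2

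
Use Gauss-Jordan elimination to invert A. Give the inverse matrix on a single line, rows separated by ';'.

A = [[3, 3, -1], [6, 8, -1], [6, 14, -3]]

inverse = [1/3 1/6 -1/6; -2/5 1/10 1/10; -6/5 4/5 -1/5]

Gauss-Jordan on [A | I]:
R1 <- (1/3)*R1:  [    1     1  -1/3  |   1/3     0     0 ]
R2 <- R2 - (6)*R1:  [  0   2   1  |  -2   1   0 ]
R3 <- R3 - (6)*R1:  [  0   8  -1  |  -2   0   1 ]
R2 <- (1/2)*R2:  [   0    1  1/2  |   -1  1/2    0 ]
R1 <- R1 - (1)*R2:  [    1     0  -5/6  |   4/3  -1/2     0 ]
R3 <- R3 - (8)*R2:  [  0   0  -5  |   6  -4   1 ]
R3 <- (1/-5)*R3:  [    0     0     1  |  -6/5   4/5  -1/5 ]
R1 <- R1 - (-5/6)*R3:  [    1     0     0  |   1/3   1/6  -1/6 ]
R2 <- R2 - (1/2)*R3:  [    0     1     0  |  -2/5  1/10  1/10 ]
Right block of [I | A^{-1}] is the inverse:
[  1/3   1/6  -1/6 ]
[ -2/5  1/10  1/10 ]
[ -6/5   4/5  -1/5 ]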